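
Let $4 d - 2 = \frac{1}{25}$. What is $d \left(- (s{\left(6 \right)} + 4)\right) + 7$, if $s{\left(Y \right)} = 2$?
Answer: $\frac{197}{50} \approx 3.94$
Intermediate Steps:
$d = \frac{51}{100}$ ($d = \frac{1}{2} + \frac{1}{4 \cdot 25} = \frac{1}{2} + \frac{1}{4} \cdot \frac{1}{25} = \frac{1}{2} + \frac{1}{100} = \frac{51}{100} \approx 0.51$)
$d \left(- (s{\left(6 \right)} + 4)\right) + 7 = \frac{51 \left(- (2 + 4)\right)}{100} + 7 = \frac{51 \left(\left(-1\right) 6\right)}{100} + 7 = \frac{51}{100} \left(-6\right) + 7 = - \frac{153}{50} + 7 = \frac{197}{50}$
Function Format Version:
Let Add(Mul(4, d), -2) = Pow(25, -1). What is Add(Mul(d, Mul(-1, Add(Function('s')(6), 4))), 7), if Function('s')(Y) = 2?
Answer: Rational(197, 50) ≈ 3.9400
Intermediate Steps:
d = Rational(51, 100) (d = Add(Rational(1, 2), Mul(Rational(1, 4), Pow(25, -1))) = Add(Rational(1, 2), Mul(Rational(1, 4), Rational(1, 25))) = Add(Rational(1, 2), Rational(1, 100)) = Rational(51, 100) ≈ 0.51000)
Add(Mul(d, Mul(-1, Add(Function('s')(6), 4))), 7) = Add(Mul(Rational(51, 100), Mul(-1, Add(2, 4))), 7) = Add(Mul(Rational(51, 100), Mul(-1, 6)), 7) = Add(Mul(Rational(51, 100), -6), 7) = Add(Rational(-153, 50), 7) = Rational(197, 50)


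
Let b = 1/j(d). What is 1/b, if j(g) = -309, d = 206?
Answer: -309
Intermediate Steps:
b = -1/309 (b = 1/(-309) = -1/309 ≈ -0.0032362)
1/b = 1/(-1/309) = -309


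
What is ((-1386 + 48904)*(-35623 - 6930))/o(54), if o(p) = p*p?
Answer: -1011016727/1458 ≈ -6.9343e+5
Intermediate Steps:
o(p) = p**2
((-1386 + 48904)*(-35623 - 6930))/o(54) = ((-1386 + 48904)*(-35623 - 6930))/(54**2) = (47518*(-42553))/2916 = -2022033454*1/2916 = -1011016727/1458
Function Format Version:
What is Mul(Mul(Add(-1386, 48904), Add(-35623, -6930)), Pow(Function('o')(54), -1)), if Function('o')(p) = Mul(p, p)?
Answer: Rational(-1011016727, 1458) ≈ -6.9343e+5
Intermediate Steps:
Function('o')(p) = Pow(p, 2)
Mul(Mul(Add(-1386, 48904), Add(-35623, -6930)), Pow(Function('o')(54), -1)) = Mul(Mul(Add(-1386, 48904), Add(-35623, -6930)), Pow(Pow(54, 2), -1)) = Mul(Mul(47518, -42553), Pow(2916, -1)) = Mul(-2022033454, Rational(1, 2916)) = Rational(-1011016727, 1458)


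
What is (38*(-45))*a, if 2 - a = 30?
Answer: 47880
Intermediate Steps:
a = -28 (a = 2 - 1*30 = 2 - 30 = -28)
(38*(-45))*a = (38*(-45))*(-28) = -1710*(-28) = 47880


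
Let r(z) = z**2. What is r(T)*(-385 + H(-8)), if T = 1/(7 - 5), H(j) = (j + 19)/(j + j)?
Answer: -6171/64 ≈ -96.422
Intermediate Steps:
H(j) = (19 + j)/(2*j) (H(j) = (19 + j)/((2*j)) = (19 + j)*(1/(2*j)) = (19 + j)/(2*j))
T = 1/2 ≈ 0.50000
r(T)*(-385 + H(-8)) = (1/2)**2*(-385 + (1/2)*(19 - 8)/(-8)) = (-385 + (1/2)*(-1/8)*11)/4 = (-385 - 11/16)/4 = (1/4)*(-6171/16) = -6171/64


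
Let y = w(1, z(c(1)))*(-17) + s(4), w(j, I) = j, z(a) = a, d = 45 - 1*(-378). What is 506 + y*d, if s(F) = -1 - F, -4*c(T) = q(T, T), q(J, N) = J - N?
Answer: -8800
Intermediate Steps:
c(T) = 0 (c(T) = -(T - T)/4 = -¼*0 = 0)
d = 423 (d = 45 + 378 = 423)
y = -22 (y = 1*(-17) + (-1 - 1*4) = -17 + (-1 - 4) = -17 - 5 = -22)
506 + y*d = 506 - 22*423 = 506 - 9306 = -8800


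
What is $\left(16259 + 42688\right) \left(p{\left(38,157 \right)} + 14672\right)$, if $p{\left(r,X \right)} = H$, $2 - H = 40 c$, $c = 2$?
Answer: $860272518$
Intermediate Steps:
$H = -78$ ($H = 2 - 40 \cdot 2 = 2 - 80 = -78$)
$p{\left(r,X \right)} = -78$
$\left(16259 + 42688\right) \left(p{\left(38,157 \right)} + 14672\right) = \left(16259 + 42688\right) \left(-78 + 14672\right) = 58947 \cdot 14594 = 860272518$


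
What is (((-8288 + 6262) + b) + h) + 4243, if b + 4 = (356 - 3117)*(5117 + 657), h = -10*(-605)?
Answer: -15933751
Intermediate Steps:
h = 6050
b = -15942018 (b = -4 + (356 - 3117)*(5117 + 657) = -4 - 2761*5774 = -4 - 15942014 = -15942018)
(((-8288 + 6262) + b) + h) + 4243 = (((-8288 + 6262) - 15942018) + 6050) + 4243 = ((-2026 - 15942018) + 6050) + 4243 = (-15944044 + 6050) + 4243 = -15937994 + 4243 = -15933751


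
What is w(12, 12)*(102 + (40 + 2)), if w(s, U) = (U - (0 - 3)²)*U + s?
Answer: 6912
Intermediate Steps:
w(s, U) = s + U*(-9 + U) (w(s, U) = (U - 1*(-3)²)*U + s = (U - 1*9)*U + s = (U - 9)*U + s = (-9 + U)*U + s = U*(-9 + U) + s = s + U*(-9 + U))
w(12, 12)*(102 + (40 + 2)) = (12 + 12² - 9*12)*(102 + (40 + 2)) = (12 + 144 - 108)*(102 + 42) = 48*144 = 6912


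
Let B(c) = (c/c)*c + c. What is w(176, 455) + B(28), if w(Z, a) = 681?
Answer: 737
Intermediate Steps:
B(c) = 2*c (B(c) = 1*c + c = c + c = 2*c)
w(176, 455) + B(28) = 681 + 2*28 = 681 + 56 = 737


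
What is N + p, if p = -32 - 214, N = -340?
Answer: -586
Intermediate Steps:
p = -246
N + p = -340 - 246 = -586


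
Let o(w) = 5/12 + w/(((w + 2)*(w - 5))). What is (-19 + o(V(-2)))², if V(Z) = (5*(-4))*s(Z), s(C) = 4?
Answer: 2431969225/7033104 ≈ 345.79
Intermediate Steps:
V(Z) = -80 (V(Z) = (5*(-4))*4 = -20*4 = -80)
o(w) = 5/12 + w/((-5 + w)*(2 + w)) (o(w) = 5*(1/12) + w/(((2 + w)*(-5 + w))) = 5/12 + w/(((-5 + w)*(2 + w))) = 5/12 + w*(1/((-5 + w)*(2 + w))) = 5/12 + w/((-5 + w)*(2 + w)))
(-19 + o(V(-2)))² = (-19 + (50 - 5*(-80)² + 3*(-80))/(12*(10 - 1*(-80)² + 3*(-80))))² = (-19 + (50 - 5*6400 - 240)/(12*(10 - 1*6400 - 240)))² = (-19 + (50 - 32000 - 240)/(12*(10 - 6400 - 240)))² = (-19 + (1/12)*(-32190)/(-6630))² = (-19 + (1/12)*(-1/6630)*(-32190))² = (-19 + 1073/2652)² = (-49315/2652)² = 2431969225/7033104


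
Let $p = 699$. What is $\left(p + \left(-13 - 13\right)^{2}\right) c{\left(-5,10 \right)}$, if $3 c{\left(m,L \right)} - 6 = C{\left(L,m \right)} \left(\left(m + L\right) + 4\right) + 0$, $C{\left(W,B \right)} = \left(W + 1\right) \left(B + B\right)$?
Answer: $-451000$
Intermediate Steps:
$C{\left(W,B \right)} = 2 B \left(1 + W\right)$ ($C{\left(W,B \right)} = \left(1 + W\right) 2 B = 2 B \left(1 + W\right)$)
$c{\left(m,L \right)} = 2 + \frac{2 m \left(1 + L\right) \left(4 + L + m\right)}{3}$ ($c{\left(m,L \right)} = 2 + \frac{2 m \left(1 + L\right) \left(\left(m + L\right) + 4\right) + 0}{3} = 2 + \frac{2 m \left(1 + L\right) \left(\left(L + m\right) + 4\right) + 0}{3} = 2 + \frac{2 m \left(1 + L\right) \left(4 + L + m\right) + 0}{3} = 2 + \frac{2 m \left(1 + L\right) \left(4 + L + m\right)}{3}$)
$\left(p + \left(-13 - 13\right)^{2}\right) c{\left(-5,10 \right)} = \left(699 + \left(-13 - 13\right)^{2}\right) \left(2 + \frac{2 \left(-5\right)^{2} \left(1 + 10\right)}{3} + \frac{8}{3} \left(-5\right) \left(1 + 10\right) + \frac{2}{3} \cdot 10 \left(-5\right) \left(1 + 10\right)\right) = \left(699 + \left(-26\right)^{2}\right) \left(2 + \frac{2}{3} \cdot 25 \cdot 11 + \frac{8}{3} \left(-5\right) 11 + \frac{2}{3} \cdot 10 \left(-5\right) 11\right) = \left(699 + 676\right) \left(2 + \frac{550}{3} - \frac{440}{3} - \frac{1100}{3}\right) = 1375 \left(-328\right) = -451000$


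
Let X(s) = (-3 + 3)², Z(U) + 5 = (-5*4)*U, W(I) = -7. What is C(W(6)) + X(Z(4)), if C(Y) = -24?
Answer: -24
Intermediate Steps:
Z(U) = -5 - 20*U (Z(U) = -5 + (-5*4)*U = -5 - 20*U)
X(s) = 0 (X(s) = 0² = 0)
C(W(6)) + X(Z(4)) = -24 + 0 = -24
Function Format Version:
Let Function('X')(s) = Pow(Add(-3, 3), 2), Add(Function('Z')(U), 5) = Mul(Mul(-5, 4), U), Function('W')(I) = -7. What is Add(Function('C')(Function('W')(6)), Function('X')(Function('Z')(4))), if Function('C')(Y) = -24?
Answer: -24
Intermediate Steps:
Function('Z')(U) = Add(-5, Mul(-20, U)) (Function('Z')(U) = Add(-5, Mul(Mul(-5, 4), U)) = Add(-5, Mul(-20, U)))
Function('X')(s) = 0 (Function('X')(s) = Pow(0, 2) = 0)
Add(Function('C')(Function('W')(6)), Function('X')(Function('Z')(4))) = Add(-24, 0) = -24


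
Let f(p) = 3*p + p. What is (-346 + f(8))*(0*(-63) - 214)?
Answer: 67196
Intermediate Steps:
f(p) = 4*p
(-346 + f(8))*(0*(-63) - 214) = (-346 + 4*8)*(0*(-63) - 214) = (-346 + 32)*(0 - 214) = -314*(-214) = 67196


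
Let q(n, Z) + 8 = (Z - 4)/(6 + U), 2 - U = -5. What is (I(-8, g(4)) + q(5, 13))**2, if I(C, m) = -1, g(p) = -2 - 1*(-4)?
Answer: 11664/169 ≈ 69.018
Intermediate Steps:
U = 7 (U = 2 - 1*(-5) = 2 + 5 = 7)
g(p) = 2 (g(p) = -2 + 4 = 2)
q(n, Z) = -108/13 + Z/13 (q(n, Z) = -8 + (Z - 4)/(6 + 7) = -8 + (-4 + Z)/13 = -8 + (-4 + Z)*(1/13) = -8 + (-4/13 + Z/13) = -108/13 + Z/13)
(I(-8, g(4)) + q(5, 13))**2 = (-1 + (-108/13 + (1/13)*13))**2 = (-1 + (-108/13 + 1))**2 = (-1 - 95/13)**2 = (-108/13)**2 = 11664/169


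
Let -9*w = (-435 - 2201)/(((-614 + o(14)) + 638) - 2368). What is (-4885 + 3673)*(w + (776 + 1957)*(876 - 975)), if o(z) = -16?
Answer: 290215708658/885 ≈ 3.2793e+8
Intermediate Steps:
w = -659/5310 (w = -(-435 - 2201)/(9*(((-614 - 16) + 638) - 2368)) = -(-2636)/(9*((-630 + 638) - 2368)) = -(-2636)/(9*(8 - 2368)) = -(-2636)/(9*(-2360)) = -(-2636)*(-1)/(9*2360) = -⅑*659/590 = -659/5310 ≈ -0.12411)
(-4885 + 3673)*(w + (776 + 1957)*(876 - 975)) = (-4885 + 3673)*(-659/5310 + (776 + 1957)*(876 - 975)) = -1212*(-659/5310 + 2733*(-99)) = -1212*(-659/5310 - 270567) = -1212*(-1436711429/5310) = 290215708658/885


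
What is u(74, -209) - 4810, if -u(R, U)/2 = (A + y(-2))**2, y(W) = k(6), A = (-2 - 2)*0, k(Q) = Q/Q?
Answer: -4812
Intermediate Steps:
k(Q) = 1
A = 0 (A = -4*0 = 0)
y(W) = 1
u(R, U) = -2 (u(R, U) = -2*(0 + 1)**2 = -2*1**2 = -2*1 = -2)
u(74, -209) - 4810 = -2 - 4810 = -4812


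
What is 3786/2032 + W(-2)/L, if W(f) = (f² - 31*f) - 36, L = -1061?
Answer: 1977993/1077976 ≈ 1.8349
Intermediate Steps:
W(f) = -36 + f² - 31*f
3786/2032 + W(-2)/L = 3786/2032 + (-36 + (-2)² - 31*(-2))/(-1061) = 3786*(1/2032) + (-36 + 4 + 62)*(-1/1061) = 1893/1016 + 30*(-1/1061) = 1893/1016 - 30/1061 = 1977993/1077976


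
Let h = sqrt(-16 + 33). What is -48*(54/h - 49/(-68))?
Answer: -588/17 - 2592*sqrt(17)/17 ≈ -663.24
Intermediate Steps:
h = sqrt(17) ≈ 4.1231
-48*(54/h - 49/(-68)) = -48*(54/(sqrt(17)) - 49/(-68)) = -48*(54*(sqrt(17)/17) - 49*(-1/68)) = -48*(54*sqrt(17)/17 + 49/68) = -48*(49/68 + 54*sqrt(17)/17) = -588/17 - 2592*sqrt(17)/17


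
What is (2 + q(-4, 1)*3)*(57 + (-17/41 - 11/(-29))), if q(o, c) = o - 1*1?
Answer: -880503/1189 ≈ -740.54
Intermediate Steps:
q(o, c) = -1 + o (q(o, c) = o - 1 = -1 + o)
(2 + q(-4, 1)*3)*(57 + (-17/41 - 11/(-29))) = (2 + (-1 - 4)*3)*(57 + (-17/41 - 11/(-29))) = (2 - 5*3)*(57 + (-17*1/41 - 11*(-1/29))) = (2 - 15)*(57 + (-17/41 + 11/29)) = -13*(57 - 42/1189) = -13*67731/1189 = -880503/1189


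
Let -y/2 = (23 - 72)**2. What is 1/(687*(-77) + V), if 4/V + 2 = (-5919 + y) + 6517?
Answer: -2103/111246599 ≈ -1.8904e-5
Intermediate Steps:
y = -4802 (y = -2*(23 - 72)**2 = -2*(-49)**2 = -2*2401 = -4802)
V = -2/2103 (V = 4/(-2 + ((-5919 - 4802) + 6517)) = 4/(-2 + (-10721 + 6517)) = 4/(-2 - 4204) = 4/(-4206) = 4*(-1/4206) = -2/2103 ≈ -0.00095102)
1/(687*(-77) + V) = 1/(687*(-77) - 2/2103) = 1/(-52899 - 2/2103) = 1/(-111246599/2103) = -2103/111246599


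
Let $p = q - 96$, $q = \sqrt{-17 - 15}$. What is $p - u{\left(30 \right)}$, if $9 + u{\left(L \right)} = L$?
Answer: $-117 + 4 i \sqrt{2} \approx -117.0 + 5.6569 i$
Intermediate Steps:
$u{\left(L \right)} = -9 + L$
$q = 4 i \sqrt{2}$ ($q = \sqrt{-32} = 4 i \sqrt{2} \approx 5.6569 i$)
$p = -96 + 4 i \sqrt{2}$ ($p = 4 i \sqrt{2} - 96 = -96 + 4 i \sqrt{2} \approx -96.0 + 5.6569 i$)
$p - u{\left(30 \right)} = \left(-96 + 4 i \sqrt{2}\right) - \left(-9 + 30\right) = \left(-96 + 4 i \sqrt{2}\right) - 21 = -117 + 4 i \sqrt{2}$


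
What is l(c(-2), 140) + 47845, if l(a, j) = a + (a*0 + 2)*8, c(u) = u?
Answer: 47859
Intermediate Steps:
l(a, j) = 16 + a (l(a, j) = a + (0 + 2)*8 = a + 2*8 = a + 16 = 16 + a)
l(c(-2), 140) + 47845 = (16 - 2) + 47845 = 14 + 47845 = 47859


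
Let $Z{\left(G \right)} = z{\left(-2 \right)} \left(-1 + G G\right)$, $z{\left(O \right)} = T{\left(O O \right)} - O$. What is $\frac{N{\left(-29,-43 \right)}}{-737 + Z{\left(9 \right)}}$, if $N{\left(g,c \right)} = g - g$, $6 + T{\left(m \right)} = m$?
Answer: $0$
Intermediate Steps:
$T{\left(m \right)} = -6 + m$
$z{\left(O \right)} = -6 + O^{2} - O$ ($z{\left(O \right)} = \left(-6 + O O\right) - O = \left(-6 + O^{2}\right) - O = -6 + O^{2} - O$)
$N{\left(g,c \right)} = 0$
$Z{\left(G \right)} = 0$ ($Z{\left(G \right)} = \left(-6 + \left(-2\right)^{2} - -2\right) \left(-1 + G G\right) = \left(-6 + 4 + 2\right) \left(-1 + G^{2}\right) = 0 \left(-1 + G^{2}\right) = 0$)
$\frac{N{\left(-29,-43 \right)}}{-737 + Z{\left(9 \right)}} = \frac{1}{-737 + 0} \cdot 0 = \frac{1}{-737} \cdot 0 = \left(- \frac{1}{737}\right) 0 = 0$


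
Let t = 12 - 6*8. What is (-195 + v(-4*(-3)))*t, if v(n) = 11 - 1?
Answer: 6660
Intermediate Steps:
v(n) = 10
t = -36 (t = 12 - 48 = -36)
(-195 + v(-4*(-3)))*t = (-195 + 10)*(-36) = -185*(-36) = 6660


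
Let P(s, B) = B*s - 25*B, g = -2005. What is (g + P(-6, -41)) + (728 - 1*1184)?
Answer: -1190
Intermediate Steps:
P(s, B) = -25*B + B*s
(g + P(-6, -41)) + (728 - 1*1184) = (-2005 - 41*(-25 - 6)) + (728 - 1*1184) = (-2005 - 41*(-31)) + (728 - 1184) = (-2005 + 1271) - 456 = -734 - 456 = -1190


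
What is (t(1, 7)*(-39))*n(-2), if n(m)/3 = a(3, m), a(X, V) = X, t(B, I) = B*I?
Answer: -2457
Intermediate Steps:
n(m) = 9 (n(m) = 3*3 = 9)
(t(1, 7)*(-39))*n(-2) = ((1*7)*(-39))*9 = (7*(-39))*9 = -273*9 = -2457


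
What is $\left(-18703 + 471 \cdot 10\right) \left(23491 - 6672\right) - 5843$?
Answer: $-235354110$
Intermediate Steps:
$\left(-18703 + 471 \cdot 10\right) \left(23491 - 6672\right) - 5843 = \left(-18703 + 4710\right) 16819 - 5843 = \left(-13993\right) 16819 - 5843 = -235348267 - 5843 = -235354110$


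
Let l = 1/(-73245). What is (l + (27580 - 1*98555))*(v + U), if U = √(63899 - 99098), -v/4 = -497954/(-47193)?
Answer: 10354582705238816/3456651285 - 5198563876*I*√3911/24415 ≈ 2.9956e+6 - 1.3316e+7*I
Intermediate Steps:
v = -1991816/47193 (v = -(-1991816)/(-47193) = -(-1991816)*(-1)/47193 = -4*497954/47193 = -1991816/47193 ≈ -42.206)
l = -1/73245 ≈ -1.3653e-5
U = 3*I*√3911 (U = √(-35199) = 3*I*√3911 ≈ 187.61*I)
(l + (27580 - 1*98555))*(v + U) = (-1/73245 + (27580 - 1*98555))*(-1991816/47193 + 3*I*√3911) = (-1/73245 + (27580 - 98555))*(-1991816/47193 + 3*I*√3911) = (-1/73245 - 70975)*(-1991816/47193 + 3*I*√3911) = -5198563876*(-1991816/47193 + 3*I*√3911)/73245 = 10354582705238816/3456651285 - 5198563876*I*√3911/24415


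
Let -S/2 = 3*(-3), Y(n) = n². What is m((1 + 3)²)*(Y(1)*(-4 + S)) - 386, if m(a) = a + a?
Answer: 62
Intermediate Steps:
S = 18 (S = -6*(-3) = -2*(-9) = 18)
m(a) = 2*a
m((1 + 3)²)*(Y(1)*(-4 + S)) - 386 = (2*(1 + 3)²)*(1²*(-4 + 18)) - 386 = (2*4²)*(1*14) - 386 = (2*16)*14 - 386 = 32*14 - 386 = 448 - 386 = 62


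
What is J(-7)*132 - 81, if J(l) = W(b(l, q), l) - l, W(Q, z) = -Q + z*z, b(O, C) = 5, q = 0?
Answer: 6651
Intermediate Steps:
W(Q, z) = z² - Q (W(Q, z) = -Q + z² = z² - Q)
J(l) = -5 + l² - l (J(l) = (l² - 1*5) - l = (l² - 5) - l = (-5 + l²) - l = -5 + l² - l)
J(-7)*132 - 81 = (-5 + (-7)² - 1*(-7))*132 - 81 = (-5 + 49 + 7)*132 - 81 = 51*132 - 81 = 6732 - 81 = 6651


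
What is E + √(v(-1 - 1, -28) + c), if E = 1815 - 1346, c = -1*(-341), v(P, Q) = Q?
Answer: 469 + √313 ≈ 486.69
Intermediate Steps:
c = 341
E = 469
E + √(v(-1 - 1, -28) + c) = 469 + √(-28 + 341) = 469 + √313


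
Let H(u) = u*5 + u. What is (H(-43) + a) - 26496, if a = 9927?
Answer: -16827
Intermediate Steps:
H(u) = 6*u (H(u) = 5*u + u = 6*u)
(H(-43) + a) - 26496 = (6*(-43) + 9927) - 26496 = (-258 + 9927) - 26496 = 9669 - 26496 = -16827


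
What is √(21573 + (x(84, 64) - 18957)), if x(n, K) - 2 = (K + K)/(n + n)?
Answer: √1154874/21 ≈ 51.174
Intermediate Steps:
x(n, K) = 2 + K/n (x(n, K) = 2 + (K + K)/(n + n) = 2 + (2*K)/((2*n)) = 2 + (2*K)*(1/(2*n)) = 2 + K/n)
√(21573 + (x(84, 64) - 18957)) = √(21573 + ((2 + 64/84) - 18957)) = √(21573 + ((2 + 64*(1/84)) - 18957)) = √(21573 + ((2 + 16/21) - 18957)) = √(21573 + (58/21 - 18957)) = √(21573 - 398039/21) = √(54994/21) = √1154874/21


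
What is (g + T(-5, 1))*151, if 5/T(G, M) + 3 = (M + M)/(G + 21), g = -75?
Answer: -266515/23 ≈ -11588.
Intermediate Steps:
T(G, M) = 5/(-3 + 2*M/(21 + G)) (T(G, M) = 5/(-3 + (M + M)/(G + 21)) = 5/(-3 + (2*M)/(21 + G)) = 5/(-3 + 2*M/(21 + G)))
(g + T(-5, 1))*151 = (-75 + 5*(-21 - 1*(-5))/(63 - 2*1 + 3*(-5)))*151 = (-75 + 5*(-21 + 5)/(63 - 2 - 15))*151 = (-75 + 5*(-16)/46)*151 = (-75 + 5*(1/46)*(-16))*151 = (-75 - 40/23)*151 = -1765/23*151 = -266515/23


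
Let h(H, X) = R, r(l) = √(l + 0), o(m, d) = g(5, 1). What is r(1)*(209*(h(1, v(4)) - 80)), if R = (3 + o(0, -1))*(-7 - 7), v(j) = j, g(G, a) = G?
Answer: -40128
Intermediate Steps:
o(m, d) = 5
r(l) = √l
R = -112 (R = (3 + 5)*(-7 - 7) = 8*(-14) = -112)
h(H, X) = -112
r(1)*(209*(h(1, v(4)) - 80)) = √1*(209*(-112 - 80)) = 1*(209*(-192)) = 1*(-40128) = -40128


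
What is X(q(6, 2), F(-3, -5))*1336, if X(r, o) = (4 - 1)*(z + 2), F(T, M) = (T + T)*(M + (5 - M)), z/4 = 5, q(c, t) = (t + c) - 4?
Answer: 88176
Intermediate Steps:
q(c, t) = -4 + c + t (q(c, t) = (c + t) - 4 = -4 + c + t)
z = 20 (z = 4*5 = 20)
F(T, M) = 10*T (F(T, M) = (2*T)*5 = 10*T)
X(r, o) = 66 (X(r, o) = (4 - 1)*(20 + 2) = 3*22 = 66)
X(q(6, 2), F(-3, -5))*1336 = 66*1336 = 88176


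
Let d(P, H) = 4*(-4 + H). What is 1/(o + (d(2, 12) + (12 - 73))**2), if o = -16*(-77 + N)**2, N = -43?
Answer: -1/229559 ≈ -4.3562e-6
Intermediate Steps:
d(P, H) = -16 + 4*H
o = -230400 (o = -16*(-77 - 43)**2 = -16*(-120)**2 = -16*14400 = -230400)
1/(o + (d(2, 12) + (12 - 73))**2) = 1/(-230400 + ((-16 + 4*12) + (12 - 73))**2) = 1/(-230400 + ((-16 + 48) - 61)**2) = 1/(-230400 + (32 - 61)**2) = 1/(-230400 + (-29)**2) = 1/(-230400 + 841) = 1/(-229559) = -1/229559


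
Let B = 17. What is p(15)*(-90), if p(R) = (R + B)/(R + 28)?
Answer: -2880/43 ≈ -66.977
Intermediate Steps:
p(R) = (17 + R)/(28 + R) (p(R) = (R + 17)/(R + 28) = (17 + R)/(28 + R))
p(15)*(-90) = ((17 + 15)/(28 + 15))*(-90) = (32/43)*(-90) = -2880/43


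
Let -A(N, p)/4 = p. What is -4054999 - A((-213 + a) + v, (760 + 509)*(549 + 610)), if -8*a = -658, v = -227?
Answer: 1828085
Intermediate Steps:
a = 329/4 (a = -⅛*(-658) = 329/4 ≈ 82.250)
A(N, p) = -4*p
-4054999 - A((-213 + a) + v, (760 + 509)*(549 + 610)) = -4054999 - (-4)*(760 + 509)*(549 + 610) = -4054999 - (-4)*1269*1159 = -4054999 - (-4)*1470771 = -4054999 - 1*(-5883084) = -4054999 + 5883084 = 1828085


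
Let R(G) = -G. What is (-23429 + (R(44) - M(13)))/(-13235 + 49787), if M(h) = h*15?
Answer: -5917/9138 ≈ -0.64752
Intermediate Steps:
M(h) = 15*h
(-23429 + (R(44) - M(13)))/(-13235 + 49787) = (-23429 + (-1*44 - 15*13))/(-13235 + 49787) = (-23429 + (-44 - 1*195))/36552 = (-23429 + (-44 - 195))*(1/36552) = (-23429 - 239)*(1/36552) = -23668*1/36552 = -5917/9138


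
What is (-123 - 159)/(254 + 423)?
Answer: -282/677 ≈ -0.41654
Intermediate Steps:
(-123 - 159)/(254 + 423) = -282/677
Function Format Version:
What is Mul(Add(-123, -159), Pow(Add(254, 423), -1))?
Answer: Rational(-282, 677) ≈ -0.41654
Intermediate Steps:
Mul(Add(-123, -159), Pow(Add(254, 423), -1)) = Mul(-282, Pow(677, -1)) = Mul(-282, Rational(1, 677)) = Rational(-282, 677)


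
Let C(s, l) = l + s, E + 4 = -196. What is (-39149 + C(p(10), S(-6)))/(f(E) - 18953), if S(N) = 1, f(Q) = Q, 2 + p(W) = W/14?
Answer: 274045/134071 ≈ 2.0440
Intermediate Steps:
E = -200 (E = -4 - 196 = -200)
p(W) = -2 + W/14
(-39149 + C(p(10), S(-6)))/(f(E) - 18953) = (-39149 + (1 + (-2 + (1/14)*10)))/(-200 - 18953) = (-39149 + (1 + (-2 + 5/7)))/(-19153) = (-39149 + (1 - 9/7))*(-1/19153) = (-39149 - 2/7)*(-1/19153) = -274045/7*(-1/19153) = 274045/134071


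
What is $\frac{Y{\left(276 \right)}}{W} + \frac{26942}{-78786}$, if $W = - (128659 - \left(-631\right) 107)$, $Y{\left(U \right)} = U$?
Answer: $- \frac{221129947}{643996764} \approx -0.34337$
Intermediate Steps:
$W = -196176$ ($W = - (128659 - -67517) = - (128659 + 67517) = \left(-1\right) 196176 = -196176$)
$\frac{Y{\left(276 \right)}}{W} + \frac{26942}{-78786} = \frac{276}{-196176} + \frac{26942}{-78786} = 276 \left(- \frac{1}{196176}\right) + 26942 \left(- \frac{1}{78786}\right) = - \frac{23}{16348} - \frac{13471}{39393} = - \frac{221129947}{643996764}$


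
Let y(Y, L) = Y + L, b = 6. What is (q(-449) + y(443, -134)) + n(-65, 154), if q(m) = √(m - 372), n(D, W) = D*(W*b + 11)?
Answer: -60466 + I*√821 ≈ -60466.0 + 28.653*I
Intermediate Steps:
n(D, W) = D*(11 + 6*W) (n(D, W) = D*(W*6 + 11) = D*(6*W + 11) = D*(11 + 6*W))
q(m) = √(-372 + m)
y(Y, L) = L + Y
(q(-449) + y(443, -134)) + n(-65, 154) = (√(-372 - 449) + (-134 + 443)) - 65*(11 + 6*154) = (√(-821) + 309) - 65*(11 + 924) = (I*√821 + 309) - 65*935 = (309 + I*√821) - 60775 = -60466 + I*√821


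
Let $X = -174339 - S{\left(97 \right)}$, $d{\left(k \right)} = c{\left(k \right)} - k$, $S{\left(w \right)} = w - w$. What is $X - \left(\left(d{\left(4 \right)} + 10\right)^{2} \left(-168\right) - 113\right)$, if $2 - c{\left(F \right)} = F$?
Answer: $-171538$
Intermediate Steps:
$c{\left(F \right)} = 2 - F$
$S{\left(w \right)} = 0$
$d{\left(k \right)} = 2 - 2 k$ ($d{\left(k \right)} = \left(2 - k\right) - k = 2 - 2 k$)
$X = -174339$ ($X = -174339 - 0 = -174339 + 0 = -174339$)
$X - \left(\left(d{\left(4 \right)} + 10\right)^{2} \left(-168\right) - 113\right) = -174339 - \left(\left(\left(2 - 8\right) + 10\right)^{2} \left(-168\right) - 113\right) = -174339 - \left(\left(-6 + 10\right)^{2} \left(-168\right) - 113\right) = -174339 - \left(4^{2} \left(-168\right) - 113\right) = -174339 - \left(16 \left(-168\right) - 113\right) = -174339 - \left(-2688 - 113\right) = -174339 - -2801 = -174339 + 2801 = -171538$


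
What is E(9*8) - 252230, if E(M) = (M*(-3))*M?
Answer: -267782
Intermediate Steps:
E(M) = -3*M**2 (E(M) = (-3*M)*M = -3*M**2)
E(9*8) - 252230 = -3*(9*8)**2 - 252230 = -3*72**2 - 252230 = -3*5184 - 252230 = -15552 - 252230 = -267782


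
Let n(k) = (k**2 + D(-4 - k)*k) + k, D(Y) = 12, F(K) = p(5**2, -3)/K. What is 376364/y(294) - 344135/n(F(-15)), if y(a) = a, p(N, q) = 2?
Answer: 11454903377/56742 ≈ 2.0188e+5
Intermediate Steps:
F(K) = 2/K
n(k) = k**2 + 13*k (n(k) = (k**2 + 12*k) + k = k**2 + 13*k)
376364/y(294) - 344135/n(F(-15)) = 376364/294 - 344135*(-15/(2*(13 + 2/(-15)))) = 376364*(1/294) - 344135*(-15/(2*(13 + 2*(-1/15)))) = 188182/147 - 344135*(-15/(2*(13 - 2/15))) = 188182/147 - 344135/((-2/15*193/15)) = 188182/147 - 344135/(-386/225) = 188182/147 - 344135*(-225/386) = 188182/147 + 77430375/386 = 11454903377/56742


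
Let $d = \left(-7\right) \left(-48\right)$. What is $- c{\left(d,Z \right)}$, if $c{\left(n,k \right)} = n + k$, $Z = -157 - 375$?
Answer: $196$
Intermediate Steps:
$d = 336$
$Z = -532$ ($Z = -157 - 375 = -532$)
$c{\left(n,k \right)} = k + n$
$- c{\left(d,Z \right)} = - (-532 + 336) = \left(-1\right) \left(-196\right) = 196$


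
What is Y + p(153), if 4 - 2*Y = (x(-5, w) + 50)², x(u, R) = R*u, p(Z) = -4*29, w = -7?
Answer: -7453/2 ≈ -3726.5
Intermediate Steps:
p(Z) = -116
Y = -7221/2 (Y = 2 - (-7*(-5) + 50)²/2 = 2 - (35 + 50)²/2 = 2 - ½*85² = 2 - ½*7225 = 2 - 7225/2 = -7221/2 ≈ -3610.5)
Y + p(153) = -7221/2 - 116 = -7453/2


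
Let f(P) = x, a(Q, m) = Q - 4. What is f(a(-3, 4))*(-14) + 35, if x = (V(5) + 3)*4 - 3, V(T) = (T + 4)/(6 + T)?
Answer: -1505/11 ≈ -136.82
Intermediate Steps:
V(T) = (4 + T)/(6 + T)
a(Q, m) = -4 + Q
x = 135/11 (x = ((4 + 5)/(6 + 5) + 3)*4 - 3 = (9/11 + 3)*4 - 3 = (42/11)*4 - 3 = 168/11 - 3 = 135/11 ≈ 12.273)
f(P) = 135/11
f(a(-3, 4))*(-14) + 35 = (135/11)*(-14) + 35 = -1890/11 + 35 = -1505/11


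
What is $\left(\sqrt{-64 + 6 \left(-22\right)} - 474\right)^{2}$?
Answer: $224480 - 13272 i \approx 2.2448 \cdot 10^{5} - 13272.0 i$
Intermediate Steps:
$\left(\sqrt{-64 + 6 \left(-22\right)} - 474\right)^{2} = \left(\sqrt{-64 - 132} - 474\right)^{2} = \left(\sqrt{-196} - 474\right)^{2} = \left(14 i - 474\right)^{2} = \left(-474 + 14 i\right)^{2}$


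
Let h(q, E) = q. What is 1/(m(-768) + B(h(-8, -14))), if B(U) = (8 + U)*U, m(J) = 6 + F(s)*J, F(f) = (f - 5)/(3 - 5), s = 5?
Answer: ⅙ ≈ 0.16667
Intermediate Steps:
F(f) = 5/2 - f/2 (F(f) = (-5 + f)/(-2) = (-5 + f)*(-½) = 5/2 - f/2)
m(J) = 6 (m(J) = 6 + (5/2 - ½*5)*J = 6 + (5/2 - 5/2)*J = 6 + 0*J = 6 + 0 = 6)
B(U) = U*(8 + U)
1/(m(-768) + B(h(-8, -14))) = 1/(6 - 8*(8 - 8)) = 1/(6 - 8*0) = 1/(6 + 0) = 1/6 = ⅙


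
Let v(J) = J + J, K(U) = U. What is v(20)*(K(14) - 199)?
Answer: -7400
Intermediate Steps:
v(J) = 2*J
v(20)*(K(14) - 199) = (2*20)*(14 - 199) = 40*(-185) = -7400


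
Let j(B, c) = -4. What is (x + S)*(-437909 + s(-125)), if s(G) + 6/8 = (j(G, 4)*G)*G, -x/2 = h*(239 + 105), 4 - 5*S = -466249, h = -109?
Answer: -1683804748107/20 ≈ -8.4190e+10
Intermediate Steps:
S = 466253/5 (S = ⅘ - ⅕*(-466249) = ⅘ + 466249/5 = 466253/5 ≈ 93251.)
x = 74992 (x = -(-218)*(239 + 105) = -(-218)*344 = -2*(-37496) = 74992)
s(G) = -¾ - 4*G² (s(G) = -¾ + (-4*G)*G = -¾ - 4*G²)
(x + S)*(-437909 + s(-125)) = (74992 + 466253/5)*(-437909 + (-¾ - 4*(-125)²)) = 841213*(-437909 + (-¾ - 4*15625))/5 = 841213*(-437909 + (-¾ - 62500))/5 = 841213*(-437909 - 250003/4)/5 = (841213/5)*(-2001639/4) = -1683804748107/20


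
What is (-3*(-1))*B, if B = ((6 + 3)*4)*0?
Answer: 0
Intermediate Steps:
B = 0 (B = (9*4)*0 = 36*0 = 0)
(-3*(-1))*B = -3*(-1)*0 = 3*0 = 0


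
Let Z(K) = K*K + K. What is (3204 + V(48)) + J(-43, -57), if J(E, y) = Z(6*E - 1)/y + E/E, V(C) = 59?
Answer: 39742/19 ≈ 2091.7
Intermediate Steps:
Z(K) = K + K² (Z(K) = K² + K = K + K²)
J(E, y) = 1 + 6*E*(-1 + 6*E)/y (J(E, y) = ((6*E - 1)*(1 + (6*E - 1)))/y + E/E = ((-1 + 6*E)*(1 + (-1 + 6*E)))/y + 1 = ((-1 + 6*E)*(6*E))/y + 1 = (6*E*(-1 + 6*E))/y + 1 = 6*E*(-1 + 6*E)/y + 1 = 1 + 6*E*(-1 + 6*E)/y)
(3204 + V(48)) + J(-43, -57) = (3204 + 59) + (-57 + 6*(-43)*(-1 + 6*(-43)))/(-57) = 3263 - (-57 + 6*(-43)*(-1 - 258))/57 = 3263 - (-57 + 6*(-43)*(-259))/57 = 3263 - (-57 + 66822)/57 = 3263 - 1/57*66765 = 3263 - 22255/19 = 39742/19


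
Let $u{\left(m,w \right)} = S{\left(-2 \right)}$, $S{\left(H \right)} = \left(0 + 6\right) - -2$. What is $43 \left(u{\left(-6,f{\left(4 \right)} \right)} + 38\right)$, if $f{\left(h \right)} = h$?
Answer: $1978$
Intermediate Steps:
$S{\left(H \right)} = 8$ ($S{\left(H \right)} = 6 + 2 = 8$)
$u{\left(m,w \right)} = 8$
$43 \left(u{\left(-6,f{\left(4 \right)} \right)} + 38\right) = 43 \left(8 + 38\right) = 43 \cdot 46 = 1978$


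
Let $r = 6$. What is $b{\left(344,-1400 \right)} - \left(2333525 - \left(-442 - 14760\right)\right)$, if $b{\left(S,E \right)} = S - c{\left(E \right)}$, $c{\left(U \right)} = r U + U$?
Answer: $-2338583$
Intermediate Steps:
$c{\left(U \right)} = 7 U$ ($c{\left(U \right)} = 6 U + U = 7 U$)
$b{\left(S,E \right)} = S - 7 E$
$b{\left(344,-1400 \right)} - \left(2333525 - \left(-442 - 14760\right)\right) = \left(344 - -9800\right) - \left(2333525 - \left(-442 - 14760\right)\right) = \left(344 + 9800\right) - \left(2333525 - \left(-442 - 14760\right)\right) = 10144 - \left(2333525 - -15202\right) = 10144 - \left(2333525 + 15202\right) = 10144 - 2348727 = -2338583$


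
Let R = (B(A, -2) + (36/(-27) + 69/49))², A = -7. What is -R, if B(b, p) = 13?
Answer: -3694084/21609 ≈ -170.95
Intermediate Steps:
R = 3694084/21609 (R = (13 + (36/(-27) + 69/49))² = (13 + (36*(-1/27) + 69*(1/49)))² = (13 + (-4/3 + 69/49))² = (13 + 11/147)² = (1922/147)² = 3694084/21609 ≈ 170.95)
-R = -1*3694084/21609 = -3694084/21609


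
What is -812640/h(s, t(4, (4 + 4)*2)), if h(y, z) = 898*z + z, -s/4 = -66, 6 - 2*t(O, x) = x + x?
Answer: 812640/11687 ≈ 69.534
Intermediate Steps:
t(O, x) = 3 - x (t(O, x) = 3 - (x + x)/2 = 3 - x)
s = 264 (s = -4*(-66) = 264)
h(y, z) = 899*z
-812640/h(s, t(4, (4 + 4)*2)) = -812640*1/(899*(3 - (4 + 4)*2)) = -812640*1/(899*(3 - 8*2)) = -812640*1/(899*(3 - 1*16)) = -812640*1/(899*(3 - 16)) = -812640/(899*(-13)) = -812640/(-11687) = -812640*(-1/11687) = 812640/11687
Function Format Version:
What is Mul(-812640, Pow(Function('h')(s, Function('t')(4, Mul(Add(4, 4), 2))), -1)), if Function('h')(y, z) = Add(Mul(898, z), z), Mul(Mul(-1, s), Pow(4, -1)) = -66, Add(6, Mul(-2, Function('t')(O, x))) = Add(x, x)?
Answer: Rational(812640, 11687) ≈ 69.534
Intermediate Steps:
Function('t')(O, x) = Add(3, Mul(-1, x)) (Function('t')(O, x) = Add(3, Mul(Rational(-1, 2), Add(x, x))) = Add(3, Mul(Rational(-1, 2), Mul(2, x))) = Add(3, Mul(-1, x)))
s = 264 (s = Mul(-4, -66) = 264)
Function('h')(y, z) = Mul(899, z)
Mul(-812640, Pow(Function('h')(s, Function('t')(4, Mul(Add(4, 4), 2))), -1)) = Mul(-812640, Pow(Mul(899, Add(3, Mul(-1, Mul(Add(4, 4), 2)))), -1)) = Mul(-812640, Pow(Mul(899, Add(3, Mul(-1, Mul(8, 2)))), -1)) = Mul(-812640, Pow(Mul(899, Add(3, Mul(-1, 16))), -1)) = Mul(-812640, Pow(Mul(899, Add(3, -16)), -1)) = Mul(-812640, Pow(Mul(899, -13), -1)) = Mul(-812640, Pow(-11687, -1)) = Mul(-812640, Rational(-1, 11687)) = Rational(812640, 11687)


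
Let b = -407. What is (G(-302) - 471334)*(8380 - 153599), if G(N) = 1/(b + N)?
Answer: 48528676516733/709 ≈ 6.8447e+10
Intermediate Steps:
G(N) = 1/(-407 + N)
(G(-302) - 471334)*(8380 - 153599) = (1/(-407 - 302) - 471334)*(8380 - 153599) = (1/(-709) - 471334)*(-145219) = (-1/709 - 471334)*(-145219) = -334175807/709*(-145219) = 48528676516733/709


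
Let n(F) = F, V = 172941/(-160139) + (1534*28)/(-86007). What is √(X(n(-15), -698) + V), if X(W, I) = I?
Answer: I*√132708518566636505707137/13773074973 ≈ 26.45*I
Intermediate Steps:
V = -21752426915/13773074973 (V = 172941*(-1/160139) + 42952*(-1/86007) = -172941/160139 - 42952/86007 = -21752426915/13773074973 ≈ -1.5793)
√(X(n(-15), -698) + V) = √(-698 - 21752426915/13773074973) = √(-9635358758069/13773074973) = I*√132708518566636505707137/13773074973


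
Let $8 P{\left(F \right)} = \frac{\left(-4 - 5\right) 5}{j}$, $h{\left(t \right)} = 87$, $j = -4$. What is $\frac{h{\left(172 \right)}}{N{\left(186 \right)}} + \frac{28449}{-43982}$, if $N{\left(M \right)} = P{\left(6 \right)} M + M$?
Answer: $- \frac{47500115}{104985034} \approx -0.45245$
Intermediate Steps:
$P{\left(F \right)} = \frac{45}{32}$ ($P{\left(F \right)} = \frac{\left(-4 - 5\right) 5 \frac{1}{-4}}{8} = \frac{\left(-9\right) 5 \left(- \frac{1}{4}\right)}{8} = \frac{\left(-45\right) \left(- \frac{1}{4}\right)}{8} = \frac{1}{8} \cdot \frac{45}{4} = \frac{45}{32}$)
$N{\left(M \right)} = \frac{77 M}{32}$ ($N{\left(M \right)} = \frac{45 M}{32} + M = \frac{77 M}{32}$)
$\frac{h{\left(172 \right)}}{N{\left(186 \right)}} + \frac{28449}{-43982} = \frac{87}{\frac{77}{32} \cdot 186} + \frac{28449}{-43982} = \frac{87}{\frac{7161}{16}} + 28449 \left(- \frac{1}{43982}\right) = 87 \cdot \frac{16}{7161} - \frac{28449}{43982} = \frac{464}{2387} - \frac{28449}{43982} = - \frac{47500115}{104985034}$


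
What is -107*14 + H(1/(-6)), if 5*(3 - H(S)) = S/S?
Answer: -7476/5 ≈ -1495.2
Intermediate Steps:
H(S) = 14/5 (H(S) = 3 - S/(5*S) = 3 - ⅕*1 = 3 - ⅕ = 14/5)
-107*14 + H(1/(-6)) = -107*14 + 14/5 = -1498 + 14/5 = -7476/5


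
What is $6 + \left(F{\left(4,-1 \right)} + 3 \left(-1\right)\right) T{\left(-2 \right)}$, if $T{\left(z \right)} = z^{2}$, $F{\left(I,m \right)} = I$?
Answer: $10$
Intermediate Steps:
$6 + \left(F{\left(4,-1 \right)} + 3 \left(-1\right)\right) T{\left(-2 \right)} = 6 + \left(4 + 3 \left(-1\right)\right) \left(-2\right)^{2} = 6 + \left(4 - 3\right) 4 = 6 + 1 \cdot 4 = 6 + 4 = 10$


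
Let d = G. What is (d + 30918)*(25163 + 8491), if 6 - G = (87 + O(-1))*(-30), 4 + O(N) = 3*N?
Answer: 1121485896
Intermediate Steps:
O(N) = -4 + 3*N
G = 2406 (G = 6 - (87 + (-4 + 3*(-1)))*(-30) = 6 - (87 + (-4 - 3))*(-30) = 6 - (87 - 7)*(-30) = 6 - 80*(-30) = 6 - 1*(-2400) = 6 + 2400 = 2406)
d = 2406
(d + 30918)*(25163 + 8491) = (2406 + 30918)*(25163 + 8491) = 33324*33654 = 1121485896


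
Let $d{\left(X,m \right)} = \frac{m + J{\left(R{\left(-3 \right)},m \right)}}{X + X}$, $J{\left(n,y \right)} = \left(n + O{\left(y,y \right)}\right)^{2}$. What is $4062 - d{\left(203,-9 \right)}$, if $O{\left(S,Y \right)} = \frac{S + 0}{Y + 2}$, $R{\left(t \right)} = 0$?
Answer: $\frac{40404894}{9947} \approx 4062.0$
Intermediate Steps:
$O{\left(S,Y \right)} = \frac{S}{2 + Y}$
$J{\left(n,y \right)} = \left(n + \frac{y}{2 + y}\right)^{2}$
$d{\left(X,m \right)} = \frac{m + \frac{m^{2}}{\left(2 + m\right)^{2}}}{2 X}$ ($d{\left(X,m \right)} = \frac{m + \left(0 + \frac{m}{2 + m}\right)^{2}}{X + X} = \frac{m + \left(\frac{m}{2 + m}\right)^{2}}{2 X} = \left(m + \frac{m^{2}}{\left(2 + m\right)^{2}}\right) \frac{1}{2 X} = \frac{m + \frac{m^{2}}{\left(2 + m\right)^{2}}}{2 X}$)
$4062 - d{\left(203,-9 \right)} = 4062 - \frac{1}{2} \left(-9\right) \frac{1}{203} \frac{1}{\left(2 - 9\right)^{2}} \left(-9 + \left(2 - 9\right)^{2}\right) = 4062 - \frac{1}{2} \left(-9\right) \frac{1}{203} \cdot \frac{1}{49} \left(-9 + \left(-7\right)^{2}\right) = 4062 - \frac{1}{2} \left(-9\right) \frac{1}{203} \cdot \frac{1}{49} \left(-9 + 49\right) = 4062 - \frac{1}{2} \left(-9\right) \frac{1}{203} \cdot \frac{1}{49} \cdot 40 = 4062 - - \frac{180}{9947} = 4062 + \frac{180}{9947} = \frac{40404894}{9947}$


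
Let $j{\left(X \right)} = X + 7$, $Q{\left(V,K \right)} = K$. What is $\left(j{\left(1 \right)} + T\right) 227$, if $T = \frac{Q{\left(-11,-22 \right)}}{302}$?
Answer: $\frac{271719}{151} \approx 1799.5$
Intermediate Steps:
$j{\left(X \right)} = 7 + X$
$T = - \frac{11}{151}$ ($T = - \frac{22}{302} = \left(-22\right) \frac{1}{302} = - \frac{11}{151} \approx -0.072848$)
$\left(j{\left(1 \right)} + T\right) 227 = \left(\left(7 + 1\right) - \frac{11}{151}\right) 227 = \left(8 - \frac{11}{151}\right) 227 = \frac{1197}{151} \cdot 227 = \frac{271719}{151}$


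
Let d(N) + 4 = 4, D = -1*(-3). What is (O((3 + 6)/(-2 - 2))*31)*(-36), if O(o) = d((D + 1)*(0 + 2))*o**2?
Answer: 0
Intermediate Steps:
D = 3
d(N) = 0 (d(N) = -4 + 4 = 0)
O(o) = 0 (O(o) = 0*o**2 = 0)
(O((3 + 6)/(-2 - 2))*31)*(-36) = (0*31)*(-36) = 0*(-36) = 0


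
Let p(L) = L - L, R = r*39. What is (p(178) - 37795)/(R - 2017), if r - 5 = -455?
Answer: 37795/19567 ≈ 1.9316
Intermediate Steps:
r = -450 (r = 5 - 455 = -450)
R = -17550 (R = -450*39 = -17550)
p(L) = 0
(p(178) - 37795)/(R - 2017) = (0 - 37795)/(-17550 - 2017) = -37795/(-19567) = -37795*(-1/19567) = 37795/19567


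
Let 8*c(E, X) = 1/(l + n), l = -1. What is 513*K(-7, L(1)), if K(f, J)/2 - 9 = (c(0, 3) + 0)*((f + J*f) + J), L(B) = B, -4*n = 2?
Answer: 20691/2 ≈ 10346.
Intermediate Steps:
n = -½ (n = -¼*2 = -½ ≈ -0.50000)
c(E, X) = -1/12 (c(E, X) = 1/(8*(-1 - ½)) = 1/(8*(-3/2)) = (⅛)*(-⅔) = -1/12)
K(f, J) = 18 - J/6 - f/6 - J*f/6 (K(f, J) = 18 + 2*((-1/12 + 0)*((f + J*f) + J)) = 18 + 2*(-(J + f + J*f)/12) = 18 + 2*(-J/12 - f/12 - J*f/12) = 18 + (-J/6 - f/6 - J*f/6) = 18 - J/6 - f/6 - J*f/6)
513*K(-7, L(1)) = 513*(18 - ⅙*1 - ⅙*(-7) - ⅙*1*(-7)) = 513*(18 - ⅙ + 7/6 + 7/6) = 513*(121/6) = 20691/2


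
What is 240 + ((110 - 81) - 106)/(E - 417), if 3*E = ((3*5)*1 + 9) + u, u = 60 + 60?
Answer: 88637/369 ≈ 240.21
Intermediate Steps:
u = 120
E = 48 (E = (((3*5)*1 + 9) + 120)/3 = ((15*1 + 9) + 120)/3 = ((15 + 9) + 120)/3 = (24 + 120)/3 = (1/3)*144 = 48)
240 + ((110 - 81) - 106)/(E - 417) = 240 + ((110 - 81) - 106)/(48 - 417) = 240 + (29 - 106)/(-369) = 240 - 77*(-1/369) = 240 + 77/369 = 88637/369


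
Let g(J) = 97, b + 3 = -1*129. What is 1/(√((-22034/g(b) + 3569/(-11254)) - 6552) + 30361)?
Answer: 33143221318/1006268743164803 - I*√8078917009560190/1006268743164803 ≈ 3.2937e-5 - 8.9323e-8*I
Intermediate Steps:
b = -132 (b = -3 - 1*129 = -3 - 129 = -132)
1/(√((-22034/g(b) + 3569/(-11254)) - 6552) + 30361) = 1/(√((-22034/97 + 3569/(-11254)) - 6552) + 30361) = 1/(√((-22034*1/97 + 3569*(-1/11254)) - 6552) + 30361) = 1/(√((-22034/97 - 3569/11254) - 6552) + 30361) = 1/(√(-248316829/1091638 - 6552) + 30361) = 1/(√(-7400729005/1091638) + 30361) = 1/(I*√8078917009560190/1091638 + 30361) = 1/(30361 + I*√8078917009560190/1091638)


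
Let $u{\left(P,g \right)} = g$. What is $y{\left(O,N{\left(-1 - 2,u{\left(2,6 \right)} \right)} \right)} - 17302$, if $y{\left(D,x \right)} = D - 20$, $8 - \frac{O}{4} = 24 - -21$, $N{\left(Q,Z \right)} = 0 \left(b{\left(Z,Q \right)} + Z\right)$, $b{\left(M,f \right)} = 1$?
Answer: $-17470$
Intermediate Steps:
$N{\left(Q,Z \right)} = 0$ ($N{\left(Q,Z \right)} = 0 \left(1 + Z\right) = 0$)
$O = -148$ ($O = 32 - 4 \left(24 - -21\right) = 32 - 4 \left(24 + 21\right) = 32 - 180 = -148$)
$y{\left(D,x \right)} = -20 + D$
$y{\left(O,N{\left(-1 - 2,u{\left(2,6 \right)} \right)} \right)} - 17302 = \left(-20 - 148\right) - 17302 = -168 - 17302 = -17470$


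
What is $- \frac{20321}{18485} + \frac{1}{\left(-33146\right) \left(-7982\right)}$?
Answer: $- \frac{5376354831927}{4890601811420} \approx -1.0993$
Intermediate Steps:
$- \frac{20321}{18485} + \frac{1}{\left(-33146\right) \left(-7982\right)} = \left(-20321\right) \frac{1}{18485} - - \frac{1}{264571372} = - \frac{20321}{18485} + \frac{1}{264571372} = - \frac{5376354831927}{4890601811420}$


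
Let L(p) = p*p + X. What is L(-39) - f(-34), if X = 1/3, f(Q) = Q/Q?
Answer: 4561/3 ≈ 1520.3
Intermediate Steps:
f(Q) = 1
X = 1/3 ≈ 0.33333
L(p) = 1/3 + p**2 (L(p) = p*p + 1/3 = p**2 + 1/3 = 1/3 + p**2)
L(-39) - f(-34) = (1/3 + (-39)**2) - 1*1 = (1/3 + 1521) - 1 = 4564/3 - 1 = 4561/3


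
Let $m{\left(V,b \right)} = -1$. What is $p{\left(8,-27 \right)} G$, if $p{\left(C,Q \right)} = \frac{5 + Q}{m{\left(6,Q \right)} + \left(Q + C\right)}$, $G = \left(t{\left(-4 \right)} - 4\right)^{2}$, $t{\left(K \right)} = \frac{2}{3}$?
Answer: $\frac{110}{9} \approx 12.222$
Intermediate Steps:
$t{\left(K \right)} = \frac{2}{3}$ ($t{\left(K \right)} = 2 \cdot \frac{1}{3} = \frac{2}{3}$)
$G = \frac{100}{9}$ ($G = \left(\frac{2}{3} - 4\right)^{2} = \left(- \frac{10}{3}\right)^{2} = \frac{100}{9} \approx 11.111$)
$p{\left(C,Q \right)} = \frac{5 + Q}{-1 + C + Q}$ ($p{\left(C,Q \right)} = \frac{5 + Q}{-1 + \left(Q + C\right)} = \frac{5 + Q}{-1 + \left(C + Q\right)} = \frac{5 + Q}{-1 + C + Q}$)
$p{\left(8,-27 \right)} G = \frac{5 - 27}{-1 + 8 - 27} \cdot \frac{100}{9} = \frac{1}{-20} \left(-22\right) \frac{100}{9} = \left(- \frac{1}{20}\right) \left(-22\right) \frac{100}{9} = \frac{11}{10} \cdot \frac{100}{9} = \frac{110}{9}$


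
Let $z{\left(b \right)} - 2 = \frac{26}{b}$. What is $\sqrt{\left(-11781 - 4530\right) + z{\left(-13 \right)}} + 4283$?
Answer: $4283 + i \sqrt{16311} \approx 4283.0 + 127.71 i$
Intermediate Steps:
$z{\left(b \right)} = 2 + \frac{26}{b}$
$\sqrt{\left(-11781 - 4530\right) + z{\left(-13 \right)}} + 4283 = \sqrt{\left(-11781 - 4530\right) + \left(2 + \frac{26}{-13}\right)} + 4283 = \sqrt{-16311 + \left(2 + 26 \left(- \frac{1}{13}\right)\right)} + 4283 = \sqrt{-16311 + \left(2 - 2\right)} + 4283 = \sqrt{-16311 + 0} + 4283 = \sqrt{-16311} + 4283 = i \sqrt{16311} + 4283 = 4283 + i \sqrt{16311}$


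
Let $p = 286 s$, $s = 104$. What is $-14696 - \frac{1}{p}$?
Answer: $- \frac{437117825}{29744} \approx -14696.0$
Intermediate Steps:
$p = 29744$ ($p = 286 \cdot 104 = 29744$)
$-14696 - \frac{1}{p} = -14696 - \frac{1}{29744} = - \frac{437117825}{29744}$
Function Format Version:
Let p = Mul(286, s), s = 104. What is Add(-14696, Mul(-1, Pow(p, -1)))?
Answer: Rational(-437117825, 29744) ≈ -14696.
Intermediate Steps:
p = 29744 (p = Mul(286, 104) = 29744)
Add(-14696, Mul(-1, Pow(p, -1))) = Add(-14696, Mul(-1, Pow(29744, -1))) = Add(-14696, Mul(-1, Rational(1, 29744))) = Add(-14696, Rational(-1, 29744)) = Rational(-437117825, 29744)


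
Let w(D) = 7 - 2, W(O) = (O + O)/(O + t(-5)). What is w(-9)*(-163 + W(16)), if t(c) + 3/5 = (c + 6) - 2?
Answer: -7235/9 ≈ -803.89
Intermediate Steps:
t(c) = 17/5 + c (t(c) = -⅗ + ((c + 6) - 2) = -⅗ + ((6 + c) - 2) = -⅗ + (4 + c) = 17/5 + c)
W(O) = 2*O/(-8/5 + O) (W(O) = (O + O)/(O + (17/5 - 5)) = (2*O)/(O - 8/5) = (2*O)/(-8/5 + O) = 2*O/(-8/5 + O))
w(D) = 5
w(-9)*(-163 + W(16)) = 5*(-163 + 10*16/(-8 + 5*16)) = 5*(-163 + 10*16/(-8 + 80)) = 5*(-163 + 10*16/72) = 5*(-163 + 10*16*(1/72)) = 5*(-163 + 20/9) = 5*(-1447/9) = -7235/9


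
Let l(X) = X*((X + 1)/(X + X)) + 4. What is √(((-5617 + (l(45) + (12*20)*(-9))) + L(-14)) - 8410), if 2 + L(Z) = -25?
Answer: I*√16187 ≈ 127.23*I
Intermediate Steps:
L(Z) = -27 (L(Z) = -2 - 25 = -27)
l(X) = 9/2 + X/2 (l(X) = X*((1 + X)/((2*X))) + 4 = X*((1 + X)*(1/(2*X))) + 4 = X*((1 + X)/(2*X)) + 4 = (½ + X/2) + 4 = 9/2 + X/2)
√(((-5617 + (l(45) + (12*20)*(-9))) + L(-14)) - 8410) = √(((-5617 + ((9/2 + (½)*45) + (12*20)*(-9))) - 27) - 8410) = √(((-5617 + ((9/2 + 45/2) + 240*(-9))) - 27) - 8410) = √(((-5617 + (27 - 2160)) - 27) - 8410) = √(((-5617 - 2133) - 27) - 8410) = √((-7750 - 27) - 8410) = √(-7777 - 8410) = √(-16187) = I*√16187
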